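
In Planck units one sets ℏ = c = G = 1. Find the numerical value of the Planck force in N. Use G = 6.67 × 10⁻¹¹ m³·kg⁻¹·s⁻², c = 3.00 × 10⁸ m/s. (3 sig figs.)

1.21 × 10⁴⁴ N

F_P = c⁴/G
  = 8.10 × 10³³ / 6.67 × 10⁻¹¹
  = 1.21 × 10⁴⁴ N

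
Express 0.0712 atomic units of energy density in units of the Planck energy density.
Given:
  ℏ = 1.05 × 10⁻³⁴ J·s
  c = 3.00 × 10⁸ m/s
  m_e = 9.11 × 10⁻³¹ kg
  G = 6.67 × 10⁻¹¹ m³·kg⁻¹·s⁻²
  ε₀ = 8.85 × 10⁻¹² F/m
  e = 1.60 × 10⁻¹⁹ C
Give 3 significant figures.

atomic unit of energy density: u_au = E_h/a₀³ = m_e⁴e¹⁰/((4πε₀)⁵ℏ⁸) = 3.01 × 10¹³ J/m³
Planck energy density: u_P = c⁷/(ℏG²) = 4.68 × 10¹¹³ J/m³
0.0712 × 3.01 × 10¹³ / 4.68 × 10¹¹³ = 4.58 × 10⁻¹⁰²

4.58 × 10⁻¹⁰²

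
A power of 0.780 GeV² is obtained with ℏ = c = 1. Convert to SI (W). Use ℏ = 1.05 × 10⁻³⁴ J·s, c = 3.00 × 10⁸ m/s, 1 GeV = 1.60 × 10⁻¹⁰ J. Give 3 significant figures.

1.90 × 10¹⁴ W

Power is [E]/[T] = [E]²/ℏ.
1 GeV² → 1/ℏ × (1 GeV in J)² = 2.44 × 10¹⁴ W.
Result: 0.780 × 2.44 × 10¹⁴ = 1.90 × 10¹⁴ W.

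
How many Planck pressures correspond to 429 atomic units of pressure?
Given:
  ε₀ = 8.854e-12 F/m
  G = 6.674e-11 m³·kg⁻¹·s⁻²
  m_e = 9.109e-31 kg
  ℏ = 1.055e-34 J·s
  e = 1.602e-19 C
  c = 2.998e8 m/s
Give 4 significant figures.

2.713e-98

atomic unit of pressure: P_au = E_h/a₀³ = m_e⁴e¹⁰/((4πε₀)⁵ℏ⁸) = 2.929e13 Pa
Planck pressure: p_P = c⁷/(ℏG²) = 4.632e113 Pa
429 × 2.929e13 / 4.632e113 = 2.713e-98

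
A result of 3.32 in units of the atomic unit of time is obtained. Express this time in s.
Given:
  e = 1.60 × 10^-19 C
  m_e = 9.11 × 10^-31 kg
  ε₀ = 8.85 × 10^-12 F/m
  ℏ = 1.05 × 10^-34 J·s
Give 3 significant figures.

One atomic unit of time: τ_au = (4πε₀)²ℏ³/(m_e e⁴) = 2.40 × 10^-17 s.
3.32 × 2.40 × 10^-17 s = 7.96 × 10^-17 s

7.96 × 10^-17 s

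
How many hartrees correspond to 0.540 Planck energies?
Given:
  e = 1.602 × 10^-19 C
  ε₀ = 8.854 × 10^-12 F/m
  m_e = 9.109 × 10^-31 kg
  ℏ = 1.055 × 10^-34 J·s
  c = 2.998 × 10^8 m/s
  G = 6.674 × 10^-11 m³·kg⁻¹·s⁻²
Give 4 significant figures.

2.427 × 10^26

Planck energy: E_P = √(ℏc⁵/G) = 1.957 × 10^9 J
hartree: E_h = m_e e⁴/(4πε₀ℏ)² = 4.354 × 10^-18 J
0.540 × 1.957 × 10^9 / 4.354 × 10^-18 = 2.427 × 10^26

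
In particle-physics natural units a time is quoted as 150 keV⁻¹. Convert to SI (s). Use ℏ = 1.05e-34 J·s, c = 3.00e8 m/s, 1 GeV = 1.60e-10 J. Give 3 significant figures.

A time is [E]⁻¹ in ℏ=c=1; restore one factor of ℏ.
1 GeV⁻¹ → ℏ × (1 GeV in J)⁻¹ = 6.56e-25 s.
Convert the energy scale: 150 keV⁻¹ = 1.50e8 GeV⁻¹.
Result: 1.50e8 × 6.56e-25 = 9.84e-17 s.

9.84e-17 s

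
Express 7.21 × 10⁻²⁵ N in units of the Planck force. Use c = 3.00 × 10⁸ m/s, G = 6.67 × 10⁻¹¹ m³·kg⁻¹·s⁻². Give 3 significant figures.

5.94 × 10⁻⁶⁹

Planck force: F_P = c⁴/G = 1.21 × 10⁴⁴ N.
7.21 × 10⁻²⁵ / 1.21 × 10⁴⁴ = 5.94 × 10⁻⁶⁹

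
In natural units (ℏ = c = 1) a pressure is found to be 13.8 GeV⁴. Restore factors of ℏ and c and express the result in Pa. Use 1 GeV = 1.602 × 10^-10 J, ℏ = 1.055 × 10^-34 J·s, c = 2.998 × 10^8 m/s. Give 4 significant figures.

2.873 × 10^38 Pa

Pressure is [E]/[L]³ = [E]⁴/(ℏc)³.
1 GeV⁴ → 1/(ℏc)³ × (1 GeV in J)⁴ = 2.082 × 10^37 Pa.
Result: 13.8 × 2.082 × 10^37 = 2.873 × 10^38 Pa.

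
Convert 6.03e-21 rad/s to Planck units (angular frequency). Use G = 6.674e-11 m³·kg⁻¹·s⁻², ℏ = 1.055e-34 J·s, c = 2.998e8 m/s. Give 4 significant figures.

Planck angular frequency: ω_P = √(c⁵/(ℏG)) = 1.855e43 rad/s.
6.03e-21 / 1.855e43 = 3.251e-64

3.251e-64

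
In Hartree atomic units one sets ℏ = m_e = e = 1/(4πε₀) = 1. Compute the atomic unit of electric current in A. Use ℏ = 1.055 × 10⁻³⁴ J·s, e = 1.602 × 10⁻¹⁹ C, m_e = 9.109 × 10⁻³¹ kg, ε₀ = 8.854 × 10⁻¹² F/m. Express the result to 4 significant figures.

I_au = e E_h/ℏ = m_e e⁵/((4πε₀)²ℏ³)
E_h = 4.354 × 10⁻¹⁸ J
e·E_h/ℏ = 6.612 × 10⁻³ A

6.612 × 10⁻³ A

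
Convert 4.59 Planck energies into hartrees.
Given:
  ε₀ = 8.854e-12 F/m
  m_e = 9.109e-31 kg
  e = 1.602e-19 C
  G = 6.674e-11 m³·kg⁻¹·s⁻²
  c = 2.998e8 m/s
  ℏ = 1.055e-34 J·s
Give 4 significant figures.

Planck energy: E_P = √(ℏc⁵/G) = 1.957e9 J
hartree: E_h = m_e e⁴/(4πε₀ℏ)² = 4.354e-18 J
4.59 × 1.957e9 / 4.354e-18 = 2.063e27

2.063e27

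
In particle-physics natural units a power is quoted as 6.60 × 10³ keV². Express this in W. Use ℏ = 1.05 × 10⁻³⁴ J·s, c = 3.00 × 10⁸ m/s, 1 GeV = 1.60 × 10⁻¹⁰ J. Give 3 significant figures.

Power is [E]/[T] = [E]²/ℏ.
1 GeV² → 1/ℏ × (1 GeV in J)² = 2.44 × 10¹⁴ W.
Convert the energy scale: 6.60 × 10³ keV² = 6.60 × 10⁻⁹ GeV².
Result: 6.60 × 10⁻⁹ × 2.44 × 10¹⁴ = 1.61 × 10⁶ W.

1.61 × 10⁶ W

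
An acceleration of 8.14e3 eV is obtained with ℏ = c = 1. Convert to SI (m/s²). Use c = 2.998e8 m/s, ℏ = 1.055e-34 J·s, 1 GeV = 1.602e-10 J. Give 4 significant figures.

Acceleration is [L]/[T]² = c·[E]/ℏ.
1 GeV → c/ℏ × (1 GeV in J) = 4.552e32 m/s².
Convert the energy scale: 8.14e3 eV = 8.14e-6 GeV.
Result: 8.14e-6 × 4.552e32 = 3.706e27 m/s².

3.706e27 m/s²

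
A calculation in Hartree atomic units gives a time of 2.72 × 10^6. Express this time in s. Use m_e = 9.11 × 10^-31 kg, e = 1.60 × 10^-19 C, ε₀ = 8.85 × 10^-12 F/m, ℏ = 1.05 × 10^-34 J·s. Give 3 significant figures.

One atomic unit of time: τ_au = (4πε₀)²ℏ³/(m_e e⁴) = 2.40 × 10^-17 s.
2.72 × 10^6 × 2.40 × 10^-17 s = 6.52 × 10^-11 s

6.52 × 10^-11 s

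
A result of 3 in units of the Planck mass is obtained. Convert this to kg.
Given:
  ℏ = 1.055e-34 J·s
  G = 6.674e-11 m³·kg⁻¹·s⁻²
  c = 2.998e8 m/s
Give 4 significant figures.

6.531e-8 kg

One Planck mass: m_P = √(ℏc/G) = 2.177e-8 kg.
3 × 2.177e-8 kg = 6.531e-8 kg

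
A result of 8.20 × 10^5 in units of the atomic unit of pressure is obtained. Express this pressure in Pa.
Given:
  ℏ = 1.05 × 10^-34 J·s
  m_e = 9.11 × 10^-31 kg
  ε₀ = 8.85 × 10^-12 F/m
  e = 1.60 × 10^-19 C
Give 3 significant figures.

2.47 × 10^19 Pa

One atomic unit of pressure: P_au = E_h/a₀³ = m_e⁴e¹⁰/((4πε₀)⁵ℏ⁸) = 3.01 × 10^13 Pa.
8.20 × 10^5 × 3.01 × 10^13 Pa = 2.47 × 10^19 Pa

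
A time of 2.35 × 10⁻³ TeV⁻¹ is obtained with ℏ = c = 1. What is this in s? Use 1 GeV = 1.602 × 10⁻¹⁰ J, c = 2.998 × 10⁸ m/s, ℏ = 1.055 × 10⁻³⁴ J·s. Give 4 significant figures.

A time is [E]⁻¹ in ℏ=c=1; restore one factor of ℏ.
1 GeV⁻¹ → ℏ × (1 GeV in J)⁻¹ = 6.586 × 10⁻²⁵ s.
Convert the energy scale: 2.35 × 10⁻³ TeV⁻¹ = 2.35 × 10⁻⁶ GeV⁻¹.
Result: 2.35 × 10⁻⁶ × 6.586 × 10⁻²⁵ = 1.548 × 10⁻³⁰ s.

1.548 × 10⁻³⁰ s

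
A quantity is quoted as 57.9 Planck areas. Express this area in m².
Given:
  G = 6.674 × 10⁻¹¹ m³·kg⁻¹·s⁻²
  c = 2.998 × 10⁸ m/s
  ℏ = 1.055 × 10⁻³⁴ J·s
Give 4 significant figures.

One Planck area: A_P = ℏG/c³ = 2.613 × 10⁻⁷⁰ m².
57.9 × 2.613 × 10⁻⁷⁰ m² = 1.513 × 10⁻⁶⁸ m²

1.513 × 10⁻⁶⁸ m²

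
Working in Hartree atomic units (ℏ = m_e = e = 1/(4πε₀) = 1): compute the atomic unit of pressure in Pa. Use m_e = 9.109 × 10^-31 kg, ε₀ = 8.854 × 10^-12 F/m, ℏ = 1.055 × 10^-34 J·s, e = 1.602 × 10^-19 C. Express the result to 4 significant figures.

2.929 × 10^13 Pa

The unique combination of the constants set to 1 with dimensions of pressure is P_au = E_h/a₀³ = m_e⁴e¹⁰/((4πε₀)⁵ℏ⁸).
E_h = 4.354 × 10^-18 J
a₀ = 5.297 × 10^-11 m
E_h/a₀³ = 2.929 × 10^13 Pa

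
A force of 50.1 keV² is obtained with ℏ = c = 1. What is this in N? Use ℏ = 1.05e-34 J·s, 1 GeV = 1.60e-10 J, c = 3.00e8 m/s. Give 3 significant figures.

Force is [E]/[L] = [E]²/(ℏc); restore (ℏc)⁻¹.
1 GeV² → 1/(ℏc) × (1 GeV in J)² = 8.13e5 N.
Convert the energy scale: 50.1 keV² = 5.01e-11 GeV².
Result: 5.01e-11 × 8.13e5 = 4.07e-5 N.

4.07e-5 N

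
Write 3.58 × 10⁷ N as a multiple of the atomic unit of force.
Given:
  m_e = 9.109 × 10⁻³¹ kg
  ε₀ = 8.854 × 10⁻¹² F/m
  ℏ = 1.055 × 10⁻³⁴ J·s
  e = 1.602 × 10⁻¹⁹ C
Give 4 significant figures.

4.355 × 10¹⁴

atomic unit of force: F_au = E_h/a₀ = m_e²e⁶/((4πε₀)³ℏ⁴) = 8.220 × 10⁻⁸ N.
3.58 × 10⁷ / 8.220 × 10⁻⁸ = 4.355 × 10¹⁴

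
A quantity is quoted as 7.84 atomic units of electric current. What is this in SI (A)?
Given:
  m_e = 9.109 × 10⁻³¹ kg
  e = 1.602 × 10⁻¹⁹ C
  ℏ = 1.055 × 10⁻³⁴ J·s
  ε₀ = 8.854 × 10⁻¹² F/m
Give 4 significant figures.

0.05184 A

One atomic unit of electric current: I_au = e E_h/ℏ = m_e e⁵/((4πε₀)²ℏ³) = 6.612 × 10⁻³ A.
7.84 × 6.612 × 10⁻³ A = 0.05184 A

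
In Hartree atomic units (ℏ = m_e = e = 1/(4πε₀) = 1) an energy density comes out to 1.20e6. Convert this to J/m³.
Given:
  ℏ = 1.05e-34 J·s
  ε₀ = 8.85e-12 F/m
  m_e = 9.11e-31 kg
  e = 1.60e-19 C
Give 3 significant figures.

3.62e19 J/m³

One atomic unit of energy density: u_au = E_h/a₀³ = m_e⁴e¹⁰/((4πε₀)⁵ℏ⁸) = 3.01e13 J/m³.
1.20e6 × 3.01e13 J/m³ = 3.62e19 J/m³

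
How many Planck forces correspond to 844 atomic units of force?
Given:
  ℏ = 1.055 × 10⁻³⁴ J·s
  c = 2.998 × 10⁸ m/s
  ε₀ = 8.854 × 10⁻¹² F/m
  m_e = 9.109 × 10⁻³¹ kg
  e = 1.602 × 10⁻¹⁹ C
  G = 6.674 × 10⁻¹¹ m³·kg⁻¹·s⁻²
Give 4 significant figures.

5.731 × 10⁻⁴⁹

atomic unit of force: F_au = E_h/a₀ = m_e²e⁶/((4πε₀)³ℏ⁴) = 8.220 × 10⁻⁸ N
Planck force: F_P = c⁴/G = 1.210 × 10⁴⁴ N
844 × 8.220 × 10⁻⁸ / 1.210 × 10⁴⁴ = 5.731 × 10⁻⁴⁹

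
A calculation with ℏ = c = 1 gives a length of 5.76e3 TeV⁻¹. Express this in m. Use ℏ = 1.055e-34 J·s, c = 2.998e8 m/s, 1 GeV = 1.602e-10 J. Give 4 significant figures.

A length is [E]⁻¹ in ℏ=c=1; restore one factor of ℏc.
1 GeV⁻¹ → ℏc × (1 GeV in J)⁻¹ = 1.974e-16 m.
Convert the energy scale: 5.76e3 TeV⁻¹ = 5.76 GeV⁻¹.
Result: 5.76 × 1.974e-16 = 1.137e-15 m.

1.137e-15 m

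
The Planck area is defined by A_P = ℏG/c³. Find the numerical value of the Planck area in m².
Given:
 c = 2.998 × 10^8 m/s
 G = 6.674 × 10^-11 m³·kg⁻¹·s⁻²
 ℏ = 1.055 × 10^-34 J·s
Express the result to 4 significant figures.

A_P = ℏG/c³
  = 7.041 × 10^-45 / 2.695 × 10^25
  = 2.613 × 10^-70 m²

2.613 × 10^-70 m²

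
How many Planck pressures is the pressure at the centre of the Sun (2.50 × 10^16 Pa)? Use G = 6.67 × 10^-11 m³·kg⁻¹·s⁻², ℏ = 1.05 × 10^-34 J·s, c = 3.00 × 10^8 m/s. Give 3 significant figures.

Planck pressure: p_P = c⁷/(ℏG²) = 4.68 × 10^113 Pa.
2.50 × 10^16 / 4.68 × 10^113 = 5.34 × 10^-98

5.34 × 10^-98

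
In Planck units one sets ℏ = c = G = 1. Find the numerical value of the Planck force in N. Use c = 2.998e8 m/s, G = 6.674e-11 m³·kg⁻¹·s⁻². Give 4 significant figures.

F_P = c⁴/G
  = 8.078e33 / 6.674e-11
  = 1.210e44 N

1.210e44 N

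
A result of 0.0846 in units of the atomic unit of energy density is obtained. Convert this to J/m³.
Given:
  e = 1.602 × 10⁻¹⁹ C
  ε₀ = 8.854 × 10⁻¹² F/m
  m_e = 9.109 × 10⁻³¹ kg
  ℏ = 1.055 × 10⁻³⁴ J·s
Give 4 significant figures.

2.478 × 10¹² J/m³

One atomic unit of energy density: u_au = E_h/a₀³ = m_e⁴e¹⁰/((4πε₀)⁵ℏ⁸) = 2.929 × 10¹³ J/m³.
0.0846 × 2.929 × 10¹³ J/m³ = 2.478 × 10¹² J/m³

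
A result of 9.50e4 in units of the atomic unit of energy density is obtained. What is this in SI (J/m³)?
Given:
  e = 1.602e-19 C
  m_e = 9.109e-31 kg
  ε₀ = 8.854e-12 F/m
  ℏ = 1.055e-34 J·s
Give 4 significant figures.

2.783e18 J/m³

One atomic unit of energy density: u_au = E_h/a₀³ = m_e⁴e¹⁰/((4πε₀)⁵ℏ⁸) = 2.929e13 J/m³.
9.50e4 × 2.929e13 J/m³ = 2.783e18 J/m³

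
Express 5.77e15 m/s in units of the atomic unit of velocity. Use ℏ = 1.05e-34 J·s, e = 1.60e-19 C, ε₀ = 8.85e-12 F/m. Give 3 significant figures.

atomic unit of velocity: v_au = e²/(4πε₀ℏ) = 2.19e6 m/s.
5.77e15 / 2.19e6 = 2.63e9

2.63e9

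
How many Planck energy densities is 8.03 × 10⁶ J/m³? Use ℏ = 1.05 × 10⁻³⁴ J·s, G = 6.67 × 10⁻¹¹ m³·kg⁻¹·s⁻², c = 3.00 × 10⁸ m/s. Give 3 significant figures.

Planck energy density: u_P = c⁷/(ℏG²) = 4.68 × 10¹¹³ J/m³.
8.03 × 10⁶ / 4.68 × 10¹¹³ = 1.72 × 10⁻¹⁰⁷

1.72 × 10⁻¹⁰⁷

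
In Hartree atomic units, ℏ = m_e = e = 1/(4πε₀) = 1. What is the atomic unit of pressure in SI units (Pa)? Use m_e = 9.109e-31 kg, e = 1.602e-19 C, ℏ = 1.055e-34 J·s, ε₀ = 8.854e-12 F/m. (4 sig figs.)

2.929e13 Pa

Dimensional analysis gives P_au = E_h/a₀³ = m_e⁴e¹⁰/((4πε₀)⁵ℏ⁸).
E_h = 4.354e-18 J
a₀ = 5.297e-11 m
E_h/a₀³ = 2.929e13 Pa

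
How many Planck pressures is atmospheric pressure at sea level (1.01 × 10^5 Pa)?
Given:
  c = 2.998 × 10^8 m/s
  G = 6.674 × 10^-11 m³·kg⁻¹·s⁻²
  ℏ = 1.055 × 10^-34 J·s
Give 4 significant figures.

Planck pressure: p_P = c⁷/(ℏG²) = 4.632 × 10^113 Pa.
1.01 × 10^5 / 4.632 × 10^113 = 2.180 × 10^-109

2.180 × 10^-109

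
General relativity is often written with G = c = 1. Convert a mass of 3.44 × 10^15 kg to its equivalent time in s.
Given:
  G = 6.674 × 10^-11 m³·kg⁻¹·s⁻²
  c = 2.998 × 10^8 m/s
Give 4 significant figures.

8.520 × 10^-21 s

Mass → time via G/c³.
3.44 × 10^15 kg × (G/c³) = 8.520 × 10^-21 s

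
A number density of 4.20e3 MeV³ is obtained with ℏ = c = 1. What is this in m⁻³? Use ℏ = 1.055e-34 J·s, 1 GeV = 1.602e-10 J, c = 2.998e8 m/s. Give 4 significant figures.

5.457e41 m⁻³

Number density is [L]⁻³ = [E]³/(ℏc)³.
1 GeV³ → 1/(ℏc)³ × (1 GeV in J)³ = 1.299e47 m⁻³.
Convert the energy scale: 4.20e3 MeV³ = 4.20e-6 GeV³.
Result: 4.20e-6 × 1.299e47 = 5.457e41 m⁻³.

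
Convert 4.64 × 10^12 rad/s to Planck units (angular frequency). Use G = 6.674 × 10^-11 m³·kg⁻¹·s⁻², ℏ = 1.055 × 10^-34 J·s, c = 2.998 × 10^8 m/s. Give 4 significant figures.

2.502 × 10^-31

Planck angular frequency: ω_P = √(c⁵/(ℏG)) = 1.855 × 10^43 rad/s.
4.64 × 10^12 / 1.855 × 10^43 = 2.502 × 10^-31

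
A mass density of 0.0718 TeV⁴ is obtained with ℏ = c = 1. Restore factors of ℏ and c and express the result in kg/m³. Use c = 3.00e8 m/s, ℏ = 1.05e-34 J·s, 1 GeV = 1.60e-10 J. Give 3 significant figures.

Mass density is [E]/(c²[L]³) = [E]⁴/(ℏ³c⁵).
1 GeV⁴ → 1/(ℏ³c⁵) × (1 GeV in J)⁴ = 2.33e20 kg/m³.
Convert the energy scale: 0.0718 TeV⁴ = 7.18e10 GeV⁴.
Result: 7.18e10 × 2.33e20 = 1.67e31 kg/m³.

1.67e31 kg/m³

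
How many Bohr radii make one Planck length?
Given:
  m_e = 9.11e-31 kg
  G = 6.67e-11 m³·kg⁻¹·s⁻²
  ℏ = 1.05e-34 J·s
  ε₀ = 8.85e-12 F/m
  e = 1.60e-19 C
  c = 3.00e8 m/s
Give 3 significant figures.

Planck length: ℓ_P = √(ℏG/c³) = 1.61e-35 m
Bohr radius: a₀ = 4πε₀ℏ²/(m_e e²) = 5.26e-11 m
ratio = 1.61e-35 / 5.26e-11 = 3.06e-25

3.06e-25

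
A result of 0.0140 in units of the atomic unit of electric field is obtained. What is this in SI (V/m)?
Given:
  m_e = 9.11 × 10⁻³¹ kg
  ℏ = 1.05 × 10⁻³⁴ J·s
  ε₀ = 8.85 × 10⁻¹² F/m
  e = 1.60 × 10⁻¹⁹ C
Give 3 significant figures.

One atomic unit of electric field: E_au = E_h/(e a₀) = m_e²e⁵/((4πε₀)³ℏ⁴) = 5.20 × 10¹¹ V/m.
0.0140 × 5.20 × 10¹¹ V/m = 7.29 × 10⁹ V/m

7.29 × 10⁹ V/m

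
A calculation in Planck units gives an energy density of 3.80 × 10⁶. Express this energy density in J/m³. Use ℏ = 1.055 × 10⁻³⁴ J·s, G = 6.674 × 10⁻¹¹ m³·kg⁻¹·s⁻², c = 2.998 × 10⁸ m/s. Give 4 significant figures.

1.760 × 10¹²⁰ J/m³

One Planck energy density: u_P = c⁷/(ℏG²) = 4.632 × 10¹¹³ J/m³.
3.80 × 10⁶ × 4.632 × 10¹¹³ J/m³ = 1.760 × 10¹²⁰ J/m³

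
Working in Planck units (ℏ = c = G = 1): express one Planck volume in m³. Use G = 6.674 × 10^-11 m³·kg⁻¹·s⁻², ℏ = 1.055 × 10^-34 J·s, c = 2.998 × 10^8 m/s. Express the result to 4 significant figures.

4.224 × 10^-105 m³

Dimensional analysis gives V_P = (ℏG/c³)^(3/2).
  = √(1.784 × 10^-209)
  = 4.224 × 10^-105 m³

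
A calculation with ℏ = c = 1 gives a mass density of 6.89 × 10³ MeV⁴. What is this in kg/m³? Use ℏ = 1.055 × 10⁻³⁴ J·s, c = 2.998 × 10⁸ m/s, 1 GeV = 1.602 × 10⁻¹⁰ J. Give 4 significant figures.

1.596 × 10¹² kg/m³

Mass density is [E]/(c²[L]³) = [E]⁴/(ℏ³c⁵).
1 GeV⁴ → 1/(ℏ³c⁵) × (1 GeV in J)⁴ = 2.316 × 10²⁰ kg/m³.
Convert the energy scale: 6.89 × 10³ MeV⁴ = 6.89 × 10⁻⁹ GeV⁴.
Result: 6.89 × 10⁻⁹ × 2.316 × 10²⁰ = 1.596 × 10¹² kg/m³.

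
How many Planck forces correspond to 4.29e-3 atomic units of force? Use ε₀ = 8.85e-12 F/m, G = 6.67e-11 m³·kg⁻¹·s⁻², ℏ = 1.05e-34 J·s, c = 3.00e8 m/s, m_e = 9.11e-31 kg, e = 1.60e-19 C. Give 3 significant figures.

2.94e-54

atomic unit of force: F_au = E_h/a₀ = m_e²e⁶/((4πε₀)³ℏ⁴) = 8.33e-8 N
Planck force: F_P = c⁴/G = 1.21e44 N
4.29e-3 × 8.33e-8 / 1.21e44 = 2.94e-54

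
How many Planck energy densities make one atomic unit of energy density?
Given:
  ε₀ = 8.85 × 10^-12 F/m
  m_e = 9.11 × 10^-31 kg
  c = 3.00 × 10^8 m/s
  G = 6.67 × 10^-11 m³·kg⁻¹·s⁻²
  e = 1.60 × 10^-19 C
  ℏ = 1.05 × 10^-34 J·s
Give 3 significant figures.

6.44 × 10^-101

atomic unit of energy density: u_au = E_h/a₀³ = m_e⁴e¹⁰/((4πε₀)⁵ℏ⁸) = 3.01 × 10^13 J/m³
Planck energy density: u_P = c⁷/(ℏG²) = 4.68 × 10^113 J/m³
ratio = 3.01 × 10^13 / 4.68 × 10^113 = 6.44 × 10^-101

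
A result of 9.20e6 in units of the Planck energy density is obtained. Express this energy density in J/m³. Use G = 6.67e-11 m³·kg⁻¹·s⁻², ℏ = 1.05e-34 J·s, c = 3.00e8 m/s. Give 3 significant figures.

One Planck energy density: u_P = c⁷/(ℏG²) = 4.68e113 J/m³.
9.20e6 × 4.68e113 J/m³ = 4.31e120 J/m³

4.31e120 J/m³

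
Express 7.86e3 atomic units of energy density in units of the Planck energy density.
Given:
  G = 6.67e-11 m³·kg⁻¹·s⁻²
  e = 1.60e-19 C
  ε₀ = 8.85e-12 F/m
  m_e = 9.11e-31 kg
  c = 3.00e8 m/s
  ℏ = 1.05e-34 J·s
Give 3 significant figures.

atomic unit of energy density: u_au = E_h/a₀³ = m_e⁴e¹⁰/((4πε₀)⁵ℏ⁸) = 3.01e13 J/m³
Planck energy density: u_P = c⁷/(ℏG²) = 4.68e113 J/m³
7.86e3 × 3.01e13 / 4.68e113 = 5.06e-97

5.06e-97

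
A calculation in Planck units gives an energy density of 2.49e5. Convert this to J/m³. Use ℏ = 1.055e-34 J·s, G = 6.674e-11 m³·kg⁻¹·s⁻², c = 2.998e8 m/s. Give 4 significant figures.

1.153e119 J/m³

One Planck energy density: u_P = c⁷/(ℏG²) = 4.632e113 J/m³.
2.49e5 × 4.632e113 J/m³ = 1.153e119 J/m³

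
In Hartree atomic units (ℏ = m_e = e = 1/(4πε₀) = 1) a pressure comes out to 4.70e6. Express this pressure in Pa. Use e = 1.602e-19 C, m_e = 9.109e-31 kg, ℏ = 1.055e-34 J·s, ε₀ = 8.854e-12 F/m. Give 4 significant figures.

One atomic unit of pressure: P_au = E_h/a₀³ = m_e⁴e¹⁰/((4πε₀)⁵ℏ⁸) = 2.929e13 Pa.
4.70e6 × 2.929e13 Pa = 1.377e20 Pa

1.377e20 Pa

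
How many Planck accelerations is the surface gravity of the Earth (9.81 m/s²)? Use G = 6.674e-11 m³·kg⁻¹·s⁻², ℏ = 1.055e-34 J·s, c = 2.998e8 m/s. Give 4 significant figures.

1.764e-51

Planck acceleration: a_P = √(c⁷/(ℏG)) = 5.560e51 m/s².
9.81 / 5.560e51 = 1.764e-51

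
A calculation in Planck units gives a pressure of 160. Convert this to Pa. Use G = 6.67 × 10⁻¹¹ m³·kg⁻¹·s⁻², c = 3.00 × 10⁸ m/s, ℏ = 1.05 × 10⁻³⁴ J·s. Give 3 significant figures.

One Planck pressure: p_P = c⁷/(ℏG²) = 4.68 × 10¹¹³ Pa.
160 × 4.68 × 10¹¹³ Pa = 7.49 × 10¹¹⁵ Pa

7.49 × 10¹¹⁵ Pa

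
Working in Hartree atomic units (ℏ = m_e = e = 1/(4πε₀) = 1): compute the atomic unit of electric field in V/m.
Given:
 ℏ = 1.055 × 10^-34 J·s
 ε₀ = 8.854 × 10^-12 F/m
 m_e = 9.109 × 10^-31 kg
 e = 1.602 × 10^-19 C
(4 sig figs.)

5.131 × 10^11 V/m

Dimensional analysis gives E_au = E_h/(e a₀) = m_e²e⁵/((4πε₀)³ℏ⁴).
E_h = 4.354 × 10^-18 J
a₀ = 5.297 × 10^-11 m
E_h/(e·a₀) = 5.131 × 10^11 V/m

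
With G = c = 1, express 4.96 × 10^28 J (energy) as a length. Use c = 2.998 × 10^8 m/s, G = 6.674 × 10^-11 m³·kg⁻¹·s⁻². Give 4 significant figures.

4.098 × 10^-16 m

Energy → length via G/c⁴.
4.96 × 10^28 J × (G/c⁴) = 4.098 × 10^-16 m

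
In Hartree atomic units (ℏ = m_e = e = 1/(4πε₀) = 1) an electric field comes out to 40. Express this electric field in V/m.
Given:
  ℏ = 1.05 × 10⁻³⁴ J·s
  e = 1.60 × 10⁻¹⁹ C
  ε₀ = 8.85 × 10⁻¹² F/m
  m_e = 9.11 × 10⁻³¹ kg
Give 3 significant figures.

2.08 × 10¹³ V/m

One atomic unit of electric field: E_au = E_h/(e a₀) = m_e²e⁵/((4πε₀)³ℏ⁴) = 5.20 × 10¹¹ V/m.
40 × 5.20 × 10¹¹ V/m = 2.08 × 10¹³ V/m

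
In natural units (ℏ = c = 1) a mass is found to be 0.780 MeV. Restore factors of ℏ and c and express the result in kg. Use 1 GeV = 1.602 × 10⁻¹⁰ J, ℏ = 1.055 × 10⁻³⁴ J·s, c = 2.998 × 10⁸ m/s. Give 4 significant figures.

1.390 × 10⁻³⁰ kg

Mass is [E]/c²; divide by c².
1 GeV → 1/c² × (1 GeV in J) = 1.782 × 10⁻²⁷ kg.
Convert the energy scale: 0.780 MeV = 7.80 × 10⁻⁴ GeV.
Result: 7.80 × 10⁻⁴ × 1.782 × 10⁻²⁷ = 1.390 × 10⁻³⁰ kg.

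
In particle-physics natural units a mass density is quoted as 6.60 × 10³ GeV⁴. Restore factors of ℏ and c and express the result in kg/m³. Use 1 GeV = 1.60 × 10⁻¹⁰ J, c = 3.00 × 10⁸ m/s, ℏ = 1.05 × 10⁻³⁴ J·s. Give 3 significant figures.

Mass density is [E]/(c²[L]³) = [E]⁴/(ℏ³c⁵).
1 GeV⁴ → 1/(ℏ³c⁵) × (1 GeV in J)⁴ = 2.33 × 10²⁰ kg/m³.
Result: 6.60 × 10³ × 2.33 × 10²⁰ = 1.54 × 10²⁴ kg/m³.

1.54 × 10²⁴ kg/m³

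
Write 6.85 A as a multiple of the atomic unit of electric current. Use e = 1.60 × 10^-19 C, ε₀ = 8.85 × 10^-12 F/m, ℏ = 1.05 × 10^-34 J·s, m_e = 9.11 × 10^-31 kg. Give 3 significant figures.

1.03 × 10^3

atomic unit of electric current: I_au = e E_h/ℏ = m_e e⁵/((4πε₀)²ℏ³) = 6.67 × 10^-3 A.
6.85 / 6.67 × 10^-3 = 1.03 × 10^3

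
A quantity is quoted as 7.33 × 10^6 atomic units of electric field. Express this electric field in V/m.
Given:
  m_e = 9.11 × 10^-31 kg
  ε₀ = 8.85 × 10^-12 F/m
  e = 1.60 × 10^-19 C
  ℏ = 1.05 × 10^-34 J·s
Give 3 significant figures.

3.82 × 10^18 V/m

One atomic unit of electric field: E_au = E_h/(e a₀) = m_e²e⁵/((4πε₀)³ℏ⁴) = 5.20 × 10^11 V/m.
7.33 × 10^6 × 5.20 × 10^11 V/m = 3.82 × 10^18 V/m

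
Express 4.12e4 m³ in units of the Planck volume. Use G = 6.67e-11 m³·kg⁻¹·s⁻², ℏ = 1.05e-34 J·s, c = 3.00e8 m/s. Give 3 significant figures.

Planck volume: V_P = (ℏG/c³)^(3/2) = 4.18e-105 m³.
4.12e4 / 4.18e-105 = 9.86e108

9.86e108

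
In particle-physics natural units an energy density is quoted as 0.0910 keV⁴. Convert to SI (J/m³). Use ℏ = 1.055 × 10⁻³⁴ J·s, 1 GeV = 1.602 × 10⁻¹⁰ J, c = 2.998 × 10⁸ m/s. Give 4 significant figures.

[E]/[L]³ = [E]⁴/(ℏc)³; restore (ℏc)⁻³.
1 GeV⁴ → 1/(ℏc)³ × (1 GeV in J)⁴ = 2.082 × 10³⁷ J/m³.
Convert the energy scale: 0.0910 keV⁴ = 9.10 × 10⁻²⁶ GeV⁴.
Result: 9.10 × 10⁻²⁶ × 2.082 × 10³⁷ = 1.894 × 10¹² J/m³.

1.894 × 10¹² J/m³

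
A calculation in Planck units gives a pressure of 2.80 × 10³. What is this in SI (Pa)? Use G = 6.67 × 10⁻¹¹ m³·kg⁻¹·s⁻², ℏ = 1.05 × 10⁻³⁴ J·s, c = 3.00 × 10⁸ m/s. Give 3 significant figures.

1.31 × 10¹¹⁷ Pa

One Planck pressure: p_P = c⁷/(ℏG²) = 4.68 × 10¹¹³ Pa.
2.80 × 10³ × 4.68 × 10¹¹³ Pa = 1.31 × 10¹¹⁷ Pa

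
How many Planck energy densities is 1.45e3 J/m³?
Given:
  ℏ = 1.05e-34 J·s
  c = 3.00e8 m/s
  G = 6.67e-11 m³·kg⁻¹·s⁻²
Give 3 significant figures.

Planck energy density: u_P = c⁷/(ℏG²) = 4.68e113 J/m³.
1.45e3 / 4.68e113 = 3.10e-111

3.10e-111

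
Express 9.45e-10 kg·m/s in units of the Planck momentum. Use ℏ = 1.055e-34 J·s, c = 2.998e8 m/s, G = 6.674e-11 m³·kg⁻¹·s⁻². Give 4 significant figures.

Planck momentum: p_P = √(ℏc³/G) = 6.527 kg·m/s.
9.45e-10 / 6.527 = 1.448e-10

1.448e-10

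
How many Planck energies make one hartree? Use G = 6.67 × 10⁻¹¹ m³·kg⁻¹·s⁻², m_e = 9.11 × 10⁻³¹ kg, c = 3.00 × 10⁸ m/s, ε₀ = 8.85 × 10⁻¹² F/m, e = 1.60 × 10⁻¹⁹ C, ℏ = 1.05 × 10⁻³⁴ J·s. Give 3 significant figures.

2.24 × 10⁻²⁷

hartree: E_h = m_e e⁴/(4πε₀ℏ)² = 4.38 × 10⁻¹⁸ J
Planck energy: E_P = √(ℏc⁵/G) = 1.96 × 10⁹ J
ratio = 4.38 × 10⁻¹⁸ / 1.96 × 10⁹ = 2.24 × 10⁻²⁷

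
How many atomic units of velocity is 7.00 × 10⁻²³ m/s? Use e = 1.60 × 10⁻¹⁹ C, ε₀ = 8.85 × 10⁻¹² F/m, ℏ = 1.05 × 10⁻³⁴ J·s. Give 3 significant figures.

3.19 × 10⁻²⁹

atomic unit of velocity: v_au = e²/(4πε₀ℏ) = 2.19 × 10⁶ m/s.
7.00 × 10⁻²³ / 2.19 × 10⁶ = 3.19 × 10⁻²⁹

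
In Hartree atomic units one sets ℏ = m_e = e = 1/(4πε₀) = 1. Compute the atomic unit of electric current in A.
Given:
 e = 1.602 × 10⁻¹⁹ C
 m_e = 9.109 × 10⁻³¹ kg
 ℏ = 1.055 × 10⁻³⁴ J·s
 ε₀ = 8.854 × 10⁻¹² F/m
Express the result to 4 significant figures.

I_au = e E_h/ℏ = m_e e⁵/((4πε₀)²ℏ³)
E_h = 4.354 × 10⁻¹⁸ J
e·E_h/ℏ = 6.612 × 10⁻³ A

6.612 × 10⁻³ A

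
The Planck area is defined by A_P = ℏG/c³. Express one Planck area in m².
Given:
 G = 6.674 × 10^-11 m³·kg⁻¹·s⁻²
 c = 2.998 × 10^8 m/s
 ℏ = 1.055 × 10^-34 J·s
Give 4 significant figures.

2.613 × 10^-70 m²

A_P = ℏG/c³
  = 7.041 × 10^-45 / 2.695 × 10^25
  = 2.613 × 10^-70 m²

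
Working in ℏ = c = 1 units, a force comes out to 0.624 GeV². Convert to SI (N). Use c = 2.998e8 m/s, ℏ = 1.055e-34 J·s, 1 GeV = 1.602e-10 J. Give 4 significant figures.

5.063e5 N

Force is [E]/[L] = [E]²/(ℏc); restore (ℏc)⁻¹.
1 GeV² → 1/(ℏc) × (1 GeV in J)² = 8.114e5 N.
Result: 0.624 × 8.114e5 = 5.063e5 N.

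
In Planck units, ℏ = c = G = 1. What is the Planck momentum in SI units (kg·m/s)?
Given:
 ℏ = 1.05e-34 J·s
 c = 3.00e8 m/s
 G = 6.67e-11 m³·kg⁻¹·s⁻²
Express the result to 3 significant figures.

6.52 kg·m/s

From ℏ = c = G = 1 the momentum scale is p_P = √(ℏc³/G).
  = √(42.5)
  = 6.52 kg·m/s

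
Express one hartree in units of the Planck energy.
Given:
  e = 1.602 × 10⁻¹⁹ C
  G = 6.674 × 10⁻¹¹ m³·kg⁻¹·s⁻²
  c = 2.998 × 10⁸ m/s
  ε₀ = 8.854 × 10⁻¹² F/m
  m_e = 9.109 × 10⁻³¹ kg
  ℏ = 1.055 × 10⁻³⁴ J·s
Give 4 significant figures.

2.225 × 10⁻²⁷

hartree: E_h = m_e e⁴/(4πε₀ℏ)² = 4.354 × 10⁻¹⁸ J
Planck energy: E_P = √(ℏc⁵/G) = 1.957 × 10⁹ J
ratio = 4.354 × 10⁻¹⁸ / 1.957 × 10⁹ = 2.225 × 10⁻²⁷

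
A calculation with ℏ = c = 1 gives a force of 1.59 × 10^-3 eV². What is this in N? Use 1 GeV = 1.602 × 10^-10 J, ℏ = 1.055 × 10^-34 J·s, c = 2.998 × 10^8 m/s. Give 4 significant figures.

1.290 × 10^-15 N

Force is [E]/[L] = [E]²/(ℏc); restore (ℏc)⁻¹.
1 GeV² → 1/(ℏc) × (1 GeV in J)² = 8.114 × 10^5 N.
Convert the energy scale: 1.59 × 10^-3 eV² = 1.59 × 10^-21 GeV².
Result: 1.59 × 10^-21 × 8.114 × 10^5 = 1.290 × 10^-15 N.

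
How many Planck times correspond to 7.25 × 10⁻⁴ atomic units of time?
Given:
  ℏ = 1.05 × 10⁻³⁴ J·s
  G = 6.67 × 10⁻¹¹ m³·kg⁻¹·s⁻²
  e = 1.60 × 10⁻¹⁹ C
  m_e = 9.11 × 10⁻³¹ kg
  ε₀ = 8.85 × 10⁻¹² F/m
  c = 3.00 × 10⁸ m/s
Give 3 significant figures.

3.24 × 10²³

atomic unit of time: τ_au = (4πε₀)²ℏ³/(m_e e⁴) = 2.40 × 10⁻¹⁷ s
Planck time: t_P = √(ℏG/c⁵) = 5.37 × 10⁻⁴⁴ s
7.25 × 10⁻⁴ × 2.40 × 10⁻¹⁷ / 5.37 × 10⁻⁴⁴ = 3.24 × 10²³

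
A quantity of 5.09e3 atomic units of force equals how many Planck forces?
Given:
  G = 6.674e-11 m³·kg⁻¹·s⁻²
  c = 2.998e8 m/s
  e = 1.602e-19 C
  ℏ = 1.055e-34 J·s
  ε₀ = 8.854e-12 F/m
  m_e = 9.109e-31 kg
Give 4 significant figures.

atomic unit of force: F_au = E_h/a₀ = m_e²e⁶/((4πε₀)³ℏ⁴) = 8.220e-8 N
Planck force: F_P = c⁴/G = 1.210e44 N
5.09e3 × 8.220e-8 / 1.210e44 = 3.456e-48

3.456e-48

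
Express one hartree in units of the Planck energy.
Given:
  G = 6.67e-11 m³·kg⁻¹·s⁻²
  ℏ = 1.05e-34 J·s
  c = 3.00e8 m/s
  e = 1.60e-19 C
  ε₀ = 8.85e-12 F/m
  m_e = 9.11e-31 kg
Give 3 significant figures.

2.24e-27

hartree: E_h = m_e e⁴/(4πε₀ℏ)² = 4.38e-18 J
Planck energy: E_P = √(ℏc⁵/G) = 1.96e9 J
ratio = 4.38e-18 / 1.96e9 = 2.24e-27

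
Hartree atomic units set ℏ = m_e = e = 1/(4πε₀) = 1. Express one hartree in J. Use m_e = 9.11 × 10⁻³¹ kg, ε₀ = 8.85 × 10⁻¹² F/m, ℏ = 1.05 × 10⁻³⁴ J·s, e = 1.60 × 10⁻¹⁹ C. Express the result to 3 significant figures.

From ℏ = m_e = e = 1/(4πε₀) = 1 the energy scale is E_h = m_e e⁴/(4πε₀ℏ)².
  = 5.97 × 10⁻¹⁰⁶ / 1.36 × 10⁻⁸⁸
  = 4.38 × 10⁻¹⁸ J

4.38 × 10⁻¹⁸ J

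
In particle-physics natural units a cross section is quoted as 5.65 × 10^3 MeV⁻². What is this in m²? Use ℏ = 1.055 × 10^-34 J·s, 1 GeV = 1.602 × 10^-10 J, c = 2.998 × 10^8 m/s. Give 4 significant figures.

2.202 × 10^-22 m²

Area is [L]² = [E]⁻²·(ℏc)²; restore (ℏc)².
1 GeV⁻² → (ℏc)² × (1 GeV in J)⁻² = 3.898 × 10^-32 m².
Convert the energy scale: 5.65 × 10^3 MeV⁻² = 5.65 × 10^9 GeV⁻².
Result: 5.65 × 10^9 × 3.898 × 10^-32 = 2.202 × 10^-22 m².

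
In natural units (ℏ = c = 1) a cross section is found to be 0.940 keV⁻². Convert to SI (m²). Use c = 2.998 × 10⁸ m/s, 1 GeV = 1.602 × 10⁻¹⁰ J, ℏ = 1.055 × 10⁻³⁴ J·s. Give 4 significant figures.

3.664 × 10⁻²⁰ m²

Area is [L]² = [E]⁻²·(ℏc)²; restore (ℏc)².
1 GeV⁻² → (ℏc)² × (1 GeV in J)⁻² = 3.898 × 10⁻³² m².
Convert the energy scale: 0.940 keV⁻² = 9.40 × 10¹¹ GeV⁻².
Result: 9.40 × 10¹¹ × 3.898 × 10⁻³² = 3.664 × 10⁻²⁰ m².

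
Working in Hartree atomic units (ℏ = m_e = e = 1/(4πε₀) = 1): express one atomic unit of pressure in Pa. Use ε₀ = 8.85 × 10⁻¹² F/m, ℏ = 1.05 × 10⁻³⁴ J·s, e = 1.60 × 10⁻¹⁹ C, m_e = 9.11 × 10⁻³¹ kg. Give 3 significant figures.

The unique combination of the constants set to 1 with dimensions of pressure is P_au = E_h/a₀³ = m_e⁴e¹⁰/((4πε₀)⁵ℏ⁸).
E_h = 4.38 × 10⁻¹⁸ J
a₀ = 5.26 × 10⁻¹¹ m
E_h/a₀³ = 3.01 × 10¹³ Pa

3.01 × 10¹³ Pa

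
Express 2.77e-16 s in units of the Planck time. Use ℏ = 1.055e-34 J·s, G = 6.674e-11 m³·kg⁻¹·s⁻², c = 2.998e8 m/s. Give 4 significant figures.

5.137e27

Planck time: t_P = √(ℏG/c⁵) = 5.392e-44 s.
2.77e-16 / 5.392e-44 = 5.137e27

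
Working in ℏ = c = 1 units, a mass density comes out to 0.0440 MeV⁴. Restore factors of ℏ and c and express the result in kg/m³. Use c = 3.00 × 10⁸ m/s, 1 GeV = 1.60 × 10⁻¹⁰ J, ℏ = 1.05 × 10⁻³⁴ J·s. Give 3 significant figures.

Mass density is [E]/(c²[L]³) = [E]⁴/(ℏ³c⁵).
1 GeV⁴ → 1/(ℏ³c⁵) × (1 GeV in J)⁴ = 2.33 × 10²⁰ kg/m³.
Convert the energy scale: 0.0440 MeV⁴ = 4.40 × 10⁻¹⁴ GeV⁴.
Result: 4.40 × 10⁻¹⁴ × 2.33 × 10²⁰ = 1.03 × 10⁷ kg/m³.

1.03 × 10⁷ kg/m³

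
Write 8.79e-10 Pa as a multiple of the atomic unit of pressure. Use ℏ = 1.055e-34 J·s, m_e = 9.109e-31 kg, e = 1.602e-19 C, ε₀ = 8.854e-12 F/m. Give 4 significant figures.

atomic unit of pressure: P_au = E_h/a₀³ = m_e⁴e¹⁰/((4πε₀)⁵ℏ⁸) = 2.929e13 Pa.
8.79e-10 / 2.929e13 = 3.001e-23

3.001e-23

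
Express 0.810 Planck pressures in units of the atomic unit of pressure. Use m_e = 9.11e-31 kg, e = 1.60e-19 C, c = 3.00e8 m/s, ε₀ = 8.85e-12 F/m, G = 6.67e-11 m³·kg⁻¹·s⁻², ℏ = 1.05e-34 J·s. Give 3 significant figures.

Planck pressure: p_P = c⁷/(ℏG²) = 4.68e113 Pa
atomic unit of pressure: P_au = E_h/a₀³ = m_e⁴e¹⁰/((4πε₀)⁵ℏ⁸) = 3.01e13 Pa
0.810 × 4.68e113 / 3.01e13 = 1.26e100

1.26e100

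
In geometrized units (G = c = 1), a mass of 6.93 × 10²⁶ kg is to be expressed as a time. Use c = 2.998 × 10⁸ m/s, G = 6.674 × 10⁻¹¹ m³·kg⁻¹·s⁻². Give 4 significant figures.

Mass → time via G/c³.
6.93 × 10²⁶ kg × (G/c³) = 1.716 × 10⁻⁹ s

1.716 × 10⁻⁹ s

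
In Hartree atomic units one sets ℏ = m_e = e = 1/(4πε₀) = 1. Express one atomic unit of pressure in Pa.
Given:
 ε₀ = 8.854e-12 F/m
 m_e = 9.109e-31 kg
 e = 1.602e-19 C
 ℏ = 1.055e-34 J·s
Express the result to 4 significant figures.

2.929e13 Pa

P_au = E_h/a₀³ = m_e⁴e¹⁰/((4πε₀)⁵ℏ⁸)
E_h = 4.354e-18 J
a₀ = 5.297e-11 m
E_h/a₀³ = 2.929e13 Pa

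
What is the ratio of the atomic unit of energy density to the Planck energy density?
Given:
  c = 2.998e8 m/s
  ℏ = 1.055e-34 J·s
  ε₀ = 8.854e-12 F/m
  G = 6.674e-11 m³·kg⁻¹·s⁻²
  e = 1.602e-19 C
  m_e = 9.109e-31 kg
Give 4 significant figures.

atomic unit of energy density: u_au = E_h/a₀³ = m_e⁴e¹⁰/((4πε₀)⁵ℏ⁸) = 2.929e13 J/m³
Planck energy density: u_P = c⁷/(ℏG²) = 4.632e113 J/m³
ratio = 2.929e13 / 4.632e113 = 6.323e-101

6.323e-101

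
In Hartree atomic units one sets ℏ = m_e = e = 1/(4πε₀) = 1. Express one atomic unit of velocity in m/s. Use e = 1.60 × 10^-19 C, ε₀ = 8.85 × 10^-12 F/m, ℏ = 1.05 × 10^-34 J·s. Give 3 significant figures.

2.19 × 10^6 m/s

v_au = e²/(4πε₀ℏ)
  = 2.56 × 10^-38 / 1.17 × 10^-44
  = 2.19 × 10^6 m/s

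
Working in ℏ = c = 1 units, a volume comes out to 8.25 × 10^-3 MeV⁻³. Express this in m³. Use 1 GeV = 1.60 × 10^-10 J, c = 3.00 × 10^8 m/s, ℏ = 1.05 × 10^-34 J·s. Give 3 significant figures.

Volume is [L]³ = [E]⁻³·(ℏc)³.
1 GeV⁻³ → (ℏc)³ × (1 GeV in J)⁻³ = 7.63 × 10^-48 m³.
Convert the energy scale: 8.25 × 10^-3 MeV⁻³ = 8.25 × 10^6 GeV⁻³.
Result: 8.25 × 10^6 × 7.63 × 10^-48 = 6.30 × 10^-41 m³.

6.30 × 10^-41 m³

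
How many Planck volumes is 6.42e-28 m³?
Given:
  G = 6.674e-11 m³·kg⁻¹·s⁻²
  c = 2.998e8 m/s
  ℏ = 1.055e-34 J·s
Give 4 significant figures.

1.520e77

Planck volume: V_P = (ℏG/c³)^(3/2) = 4.224e-105 m³.
6.42e-28 / 4.224e-105 = 1.520e77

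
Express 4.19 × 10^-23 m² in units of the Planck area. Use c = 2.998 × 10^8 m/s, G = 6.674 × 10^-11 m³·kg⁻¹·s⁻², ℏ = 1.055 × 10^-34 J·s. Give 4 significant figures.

Planck area: A_P = ℏG/c³ = 2.613 × 10^-70 m².
4.19 × 10^-23 / 2.613 × 10^-70 = 1.604 × 10^47

1.604 × 10^47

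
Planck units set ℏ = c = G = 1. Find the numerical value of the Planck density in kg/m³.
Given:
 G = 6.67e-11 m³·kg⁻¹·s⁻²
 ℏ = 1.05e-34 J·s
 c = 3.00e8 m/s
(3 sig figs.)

5.20e96 kg/m³

Dimensional analysis gives ρ_P = c⁵/(ℏG²).
  = 2.43e42 / 4.67e-55
  = 5.20e96 kg/m³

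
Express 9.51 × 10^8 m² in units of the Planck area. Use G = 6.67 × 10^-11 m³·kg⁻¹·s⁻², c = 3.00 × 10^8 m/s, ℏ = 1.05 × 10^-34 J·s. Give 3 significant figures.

Planck area: A_P = ℏG/c³ = 2.59 × 10^-70 m².
9.51 × 10^8 / 2.59 × 10^-70 = 3.67 × 10^78

3.67 × 10^78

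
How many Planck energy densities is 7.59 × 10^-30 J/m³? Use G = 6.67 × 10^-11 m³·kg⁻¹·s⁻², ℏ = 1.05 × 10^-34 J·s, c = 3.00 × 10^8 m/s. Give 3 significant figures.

Planck energy density: u_P = c⁷/(ℏG²) = 4.68 × 10^113 J/m³.
7.59 × 10^-30 / 4.68 × 10^113 = 1.62 × 10^-143

1.62 × 10^-143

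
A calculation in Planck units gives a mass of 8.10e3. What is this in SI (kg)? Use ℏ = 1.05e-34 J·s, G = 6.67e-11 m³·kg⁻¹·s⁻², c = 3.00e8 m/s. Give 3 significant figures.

One Planck mass: m_P = √(ℏc/G) = 2.17e-8 kg.
8.10e3 × 2.17e-8 kg = 1.76e-4 kg

1.76e-4 kg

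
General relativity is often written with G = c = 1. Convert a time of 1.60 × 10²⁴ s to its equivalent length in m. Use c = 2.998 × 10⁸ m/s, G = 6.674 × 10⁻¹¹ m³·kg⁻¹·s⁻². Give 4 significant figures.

4.797 × 10³² m

Time → length via c.
1.60 × 10²⁴ s × (c) = 4.797 × 10³² m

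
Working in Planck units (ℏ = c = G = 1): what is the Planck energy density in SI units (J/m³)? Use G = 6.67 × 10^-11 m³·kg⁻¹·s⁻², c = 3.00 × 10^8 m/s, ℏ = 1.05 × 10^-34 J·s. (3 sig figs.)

From ℏ = c = G = 1 the energy density scale is u_P = c⁷/(ℏG²).
  = 2.19 × 10^59 / 4.67 × 10^-55
  = 4.68 × 10^113 J/m³

4.68 × 10^113 J/m³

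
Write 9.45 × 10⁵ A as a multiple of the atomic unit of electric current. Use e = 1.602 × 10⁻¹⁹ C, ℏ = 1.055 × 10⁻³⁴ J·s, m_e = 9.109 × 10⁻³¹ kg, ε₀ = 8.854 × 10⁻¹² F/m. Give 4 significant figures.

atomic unit of electric current: I_au = e E_h/ℏ = m_e e⁵/((4πε₀)²ℏ³) = 6.612 × 10⁻³ A.
9.45 × 10⁵ / 6.612 × 10⁻³ = 1.429 × 10⁸

1.429 × 10⁸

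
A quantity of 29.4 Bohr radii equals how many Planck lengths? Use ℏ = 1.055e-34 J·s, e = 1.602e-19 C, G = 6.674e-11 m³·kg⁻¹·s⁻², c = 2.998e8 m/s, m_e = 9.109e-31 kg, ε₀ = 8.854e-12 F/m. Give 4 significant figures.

9.635e25

Bohr radius: a₀ = 4πε₀ℏ²/(m_e e²) = 5.297e-11 m
Planck length: ℓ_P = √(ℏG/c³) = 1.616e-35 m
29.4 × 5.297e-11 / 1.616e-35 = 9.635e25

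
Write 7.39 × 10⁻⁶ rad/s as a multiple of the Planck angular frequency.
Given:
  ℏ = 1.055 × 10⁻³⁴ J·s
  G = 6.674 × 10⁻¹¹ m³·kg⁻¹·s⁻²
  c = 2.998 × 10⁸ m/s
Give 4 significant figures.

3.985 × 10⁻⁴⁹

Planck angular frequency: ω_P = √(c⁵/(ℏG)) = 1.855 × 10⁴³ rad/s.
7.39 × 10⁻⁶ / 1.855 × 10⁴³ = 3.985 × 10⁻⁴⁹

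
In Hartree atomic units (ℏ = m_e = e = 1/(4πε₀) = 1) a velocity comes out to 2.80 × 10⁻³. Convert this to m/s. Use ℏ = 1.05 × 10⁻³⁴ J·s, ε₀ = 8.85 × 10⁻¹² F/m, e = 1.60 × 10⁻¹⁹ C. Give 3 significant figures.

6.14 × 10³ m/s

One atomic unit of velocity: v_au = e²/(4πε₀ℏ) = 2.19 × 10⁶ m/s.
2.80 × 10⁻³ × 2.19 × 10⁶ m/s = 6.14 × 10³ m/s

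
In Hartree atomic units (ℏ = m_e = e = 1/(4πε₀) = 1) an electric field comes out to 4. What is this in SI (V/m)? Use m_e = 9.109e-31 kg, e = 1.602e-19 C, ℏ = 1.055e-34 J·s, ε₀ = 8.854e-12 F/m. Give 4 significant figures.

One atomic unit of electric field: E_au = E_h/(e a₀) = m_e²e⁵/((4πε₀)³ℏ⁴) = 5.131e11 V/m.
4 × 5.131e11 V/m = 2.052e12 V/m

2.052e12 V/m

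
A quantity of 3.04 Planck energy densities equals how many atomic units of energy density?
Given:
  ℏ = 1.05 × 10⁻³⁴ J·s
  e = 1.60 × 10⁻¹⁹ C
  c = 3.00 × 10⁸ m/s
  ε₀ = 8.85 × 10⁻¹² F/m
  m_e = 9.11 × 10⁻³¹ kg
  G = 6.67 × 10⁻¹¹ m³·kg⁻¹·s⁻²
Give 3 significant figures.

Planck energy density: u_P = c⁷/(ℏG²) = 4.68 × 10¹¹³ J/m³
atomic unit of energy density: u_au = E_h/a₀³ = m_e⁴e¹⁰/((4πε₀)⁵ℏ⁸) = 3.01 × 10¹³ J/m³
3.04 × 4.68 × 10¹¹³ / 3.01 × 10¹³ = 4.72 × 10¹⁰⁰

4.72 × 10¹⁰⁰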